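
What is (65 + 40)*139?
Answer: 14595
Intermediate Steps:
(65 + 40)*139 = 105*139 = 14595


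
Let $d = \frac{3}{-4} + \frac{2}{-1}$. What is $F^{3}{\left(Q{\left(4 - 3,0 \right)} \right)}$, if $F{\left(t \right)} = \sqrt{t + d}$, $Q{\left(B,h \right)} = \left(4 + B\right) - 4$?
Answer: $- \frac{7 i \sqrt{7}}{8} \approx - 2.315 i$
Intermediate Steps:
$Q{\left(B,h \right)} = B$
$d = - \frac{11}{4}$ ($d = 3 \left(- \frac{1}{4}\right) + 2 \left(-1\right) = - \frac{3}{4} - 2 = - \frac{11}{4} \approx -2.75$)
$F{\left(t \right)} = \sqrt{- \frac{11}{4} + t}$ ($F{\left(t \right)} = \sqrt{t - \frac{11}{4}} = \sqrt{- \frac{11}{4} + t}$)
$F^{3}{\left(Q{\left(4 - 3,0 \right)} \right)} = \left(\frac{\sqrt{-11 + 4 \left(4 - 3\right)}}{2}\right)^{3} = \left(\frac{\sqrt{-11 + 4 \cdot 1}}{2}\right)^{3} = \left(\frac{\sqrt{-11 + 4}}{2}\right)^{3} = \left(\frac{\sqrt{-7}}{2}\right)^{3} = \left(\frac{i \sqrt{7}}{2}\right)^{3} = - \frac{7 i \sqrt{7}}{8}$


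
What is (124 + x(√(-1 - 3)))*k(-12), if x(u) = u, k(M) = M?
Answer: -1488 - 24*I ≈ -1488.0 - 24.0*I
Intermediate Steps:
(124 + x(√(-1 - 3)))*k(-12) = (124 + √(-1 - 3))*(-12) = (124 + √(-4))*(-12) = (124 + 2*I)*(-12) = -1488 - 24*I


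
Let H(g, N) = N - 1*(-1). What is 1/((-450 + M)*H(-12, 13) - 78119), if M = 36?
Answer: -1/83915 ≈ -1.1917e-5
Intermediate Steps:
H(g, N) = 1 + N (H(g, N) = N + 1 = 1 + N)
1/((-450 + M)*H(-12, 13) - 78119) = 1/((-450 + 36)*(1 + 13) - 78119) = 1/(-414*14 - 78119) = 1/(-5796 - 78119) = 1/(-83915) = -1/83915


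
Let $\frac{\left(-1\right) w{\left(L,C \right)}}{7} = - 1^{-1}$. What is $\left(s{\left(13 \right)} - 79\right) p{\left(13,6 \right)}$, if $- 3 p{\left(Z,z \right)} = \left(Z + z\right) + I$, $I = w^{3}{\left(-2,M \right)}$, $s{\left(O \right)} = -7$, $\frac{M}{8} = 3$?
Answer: $\frac{31132}{3} \approx 10377.0$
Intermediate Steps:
$M = 24$ ($M = 8 \cdot 3 = 24$)
$w{\left(L,C \right)} = 7$ ($w{\left(L,C \right)} = - 7 \left(- 1^{-1}\right) = - 7 \left(\left(-1\right) 1\right) = \left(-7\right) \left(-1\right) = 7$)
$I = 343$ ($I = 7^{3} = 343$)
$p{\left(Z,z \right)} = - \frac{343}{3} - \frac{Z}{3} - \frac{z}{3}$ ($p{\left(Z,z \right)} = - \frac{\left(Z + z\right) + 343}{3} = - \frac{343 + Z + z}{3} = - \frac{343}{3} - \frac{Z}{3} - \frac{z}{3}$)
$\left(s{\left(13 \right)} - 79\right) p{\left(13,6 \right)} = \left(-7 - 79\right) \left(- \frac{343}{3} - \frac{13}{3} - 2\right) = - 86 \left(- \frac{343}{3} - \frac{13}{3} - 2\right) = \left(-86\right) \left(- \frac{362}{3}\right) = \frac{31132}{3}$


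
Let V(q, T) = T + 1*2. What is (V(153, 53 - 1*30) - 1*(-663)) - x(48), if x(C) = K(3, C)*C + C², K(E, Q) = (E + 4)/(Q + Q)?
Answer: -3239/2 ≈ -1619.5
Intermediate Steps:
V(q, T) = 2 + T (V(q, T) = T + 2 = 2 + T)
K(E, Q) = (4 + E)/(2*Q) (K(E, Q) = (4 + E)/((2*Q)) = (4 + E)*(1/(2*Q)) = (4 + E)/(2*Q))
x(C) = 7/2 + C² (x(C) = ((4 + 3)/(2*C))*C + C² = ((½)*7/C)*C + C² = (7/(2*C))*C + C² = 7/2 + C²)
(V(153, 53 - 1*30) - 1*(-663)) - x(48) = ((2 + (53 - 1*30)) - 1*(-663)) - (7/2 + 48²) = ((2 + (53 - 30)) + 663) - (7/2 + 2304) = ((2 + 23) + 663) - 1*4615/2 = (25 + 663) - 4615/2 = 688 - 4615/2 = -3239/2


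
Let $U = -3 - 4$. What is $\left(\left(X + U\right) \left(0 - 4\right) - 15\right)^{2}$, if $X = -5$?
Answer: $1089$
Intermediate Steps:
$U = -7$ ($U = -3 - 4 = -7$)
$\left(\left(X + U\right) \left(0 - 4\right) - 15\right)^{2} = \left(\left(-5 - 7\right) \left(0 - 4\right) - 15\right)^{2} = \left(\left(-12\right) \left(-4\right) - 15\right)^{2} = \left(48 - 15\right)^{2} = 33^{2} = 1089$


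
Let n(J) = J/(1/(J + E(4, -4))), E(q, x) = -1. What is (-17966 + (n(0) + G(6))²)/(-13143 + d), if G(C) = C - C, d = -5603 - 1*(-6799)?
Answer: 1382/919 ≈ 1.5038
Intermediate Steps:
d = 1196 (d = -5603 + 6799 = 1196)
G(C) = 0
n(J) = J*(-1 + J) (n(J) = J/(1/(J - 1)) = J/(1/(-1 + J)) = J*(-1 + J))
(-17966 + (n(0) + G(6))²)/(-13143 + d) = (-17966 + (0*(-1 + 0) + 0)²)/(-13143 + 1196) = (-17966 + (0*(-1) + 0)²)/(-11947) = (-17966 + (0 + 0)²)*(-1/11947) = (-17966 + 0²)*(-1/11947) = (-17966 + 0)*(-1/11947) = -17966*(-1/11947) = 1382/919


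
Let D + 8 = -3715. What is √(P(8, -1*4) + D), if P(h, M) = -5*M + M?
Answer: I*√3707 ≈ 60.885*I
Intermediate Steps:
P(h, M) = -4*M
D = -3723 (D = -8 - 3715 = -3723)
√(P(8, -1*4) + D) = √(-(-4)*4 - 3723) = √(-4*(-4) - 3723) = √(16 - 3723) = √(-3707) = I*√3707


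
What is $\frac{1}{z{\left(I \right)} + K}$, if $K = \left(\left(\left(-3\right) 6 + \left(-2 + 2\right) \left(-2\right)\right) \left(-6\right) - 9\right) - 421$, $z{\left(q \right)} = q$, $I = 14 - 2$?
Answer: $- \frac{1}{310} \approx -0.0032258$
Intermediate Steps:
$I = 12$
$K = -322$ ($K = \left(\left(-18 + 0 \left(-2\right)\right) \left(-6\right) - 9\right) - 421 = \left(\left(-18 + 0\right) \left(-6\right) - 9\right) - 421 = \left(\left(-18\right) \left(-6\right) - 9\right) - 421 = \left(108 - 9\right) - 421 = 99 - 421 = -322$)
$\frac{1}{z{\left(I \right)} + K} = \frac{1}{12 - 322} = \frac{1}{-310} = - \frac{1}{310}$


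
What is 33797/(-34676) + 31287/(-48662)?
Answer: -1364768813/843701756 ≈ -1.6176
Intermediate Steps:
33797/(-34676) + 31287/(-48662) = 33797*(-1/34676) + 31287*(-1/48662) = -33797/34676 - 31287/48662 = -1364768813/843701756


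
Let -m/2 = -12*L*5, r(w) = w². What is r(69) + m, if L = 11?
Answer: 6081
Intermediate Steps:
m = 1320 (m = -2*(-12*11)*5 = -(-264)*5 = -2*(-660) = 1320)
r(69) + m = 69² + 1320 = 4761 + 1320 = 6081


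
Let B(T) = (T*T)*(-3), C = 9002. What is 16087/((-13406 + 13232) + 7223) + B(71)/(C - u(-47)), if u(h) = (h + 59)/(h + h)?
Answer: 1796114431/2982431900 ≈ 0.60223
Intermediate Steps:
u(h) = (59 + h)/(2*h) (u(h) = (59 + h)/((2*h)) = (59 + h)*(1/(2*h)) = (59 + h)/(2*h))
B(T) = -3*T² (B(T) = T²*(-3) = -3*T²)
16087/((-13406 + 13232) + 7223) + B(71)/(C - u(-47)) = 16087/((-13406 + 13232) + 7223) + (-3*71²)/(9002 - (59 - 47)/(2*(-47))) = 16087/(-174 + 7223) + (-3*5041)/(9002 - (-1)*12/(2*47)) = 16087/7049 - 15123/(9002 - 1*(-6/47)) = 16087*(1/7049) - 15123/(9002 + 6/47) = 16087/7049 - 15123/423100/47 = 16087/7049 - 15123*47/423100 = 16087/7049 - 710781/423100 = 1796114431/2982431900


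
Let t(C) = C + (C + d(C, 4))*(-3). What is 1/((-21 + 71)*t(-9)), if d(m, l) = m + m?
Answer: 1/3600 ≈ 0.00027778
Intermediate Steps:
d(m, l) = 2*m
t(C) = -8*C (t(C) = C + (C + 2*C)*(-3) = C + (3*C)*(-3) = C - 9*C = -8*C)
1/((-21 + 71)*t(-9)) = 1/((-21 + 71)*(-8*(-9))) = 1/(50*72) = 1/3600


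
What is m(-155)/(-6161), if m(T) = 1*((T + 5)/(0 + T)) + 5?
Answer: -185/190991 ≈ -0.00096863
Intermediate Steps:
m(T) = 5 + (5 + T)/T (m(T) = 1*((5 + T)/T) + 5 = (5 + T)/T + 5 = 5 + (5 + T)/T)
m(-155)/(-6161) = (6 + 5/(-155))/(-6161) = (6 + 5*(-1/155))*(-1/6161) = (6 - 1/31)*(-1/6161) = (185/31)*(-1/6161) = -185/190991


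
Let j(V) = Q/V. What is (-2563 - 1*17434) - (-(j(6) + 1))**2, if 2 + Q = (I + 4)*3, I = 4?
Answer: -180169/9 ≈ -20019.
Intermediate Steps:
Q = 22 (Q = -2 + (4 + 4)*3 = -2 + 8*3 = -2 + 24 = 22)
j(V) = 22/V
(-2563 - 1*17434) - (-(j(6) + 1))**2 = (-2563 - 1*17434) - (-(22/6 + 1))**2 = (-2563 - 17434) - (-(22*(1/6) + 1))**2 = -19997 - (-(11/3 + 1))**2 = -19997 - (-1*14/3)**2 = -19997 - (-14/3)**2 = -19997 - 1*196/9 = -19997 - 196/9 = -180169/9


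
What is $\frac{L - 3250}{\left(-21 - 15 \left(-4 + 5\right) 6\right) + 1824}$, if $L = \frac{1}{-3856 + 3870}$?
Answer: $- \frac{45499}{23982} \approx -1.8972$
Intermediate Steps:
$L = \frac{1}{14} \approx 0.071429$
$\frac{L - 3250}{\left(-21 - 15 \left(-4 + 5\right) 6\right) + 1824} = \frac{\frac{1}{14} - 3250}{\left(-21 - 15 \left(-4 + 5\right) 6\right) + 1824} = - \frac{45499}{14 \left(\left(-21 - 15 \cdot 1 \cdot 6\right) + 1824\right)} = - \frac{45499}{14 \left(\left(-21 - 90\right) + 1824\right)} = - \frac{45499}{14 \left(-111 + 1824\right)} = - \frac{45499}{14 \cdot 1713} = \left(- \frac{45499}{14}\right) \frac{1}{1713} = - \frac{45499}{23982}$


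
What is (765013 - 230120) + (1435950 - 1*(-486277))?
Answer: 2457120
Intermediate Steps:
(765013 - 230120) + (1435950 - 1*(-486277)) = 534893 + (1435950 + 486277) = 534893 + 1922227 = 2457120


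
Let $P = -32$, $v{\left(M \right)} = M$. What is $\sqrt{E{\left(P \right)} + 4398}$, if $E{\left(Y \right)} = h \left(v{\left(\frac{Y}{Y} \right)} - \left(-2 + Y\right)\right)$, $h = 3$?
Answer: $\sqrt{4503} \approx 67.104$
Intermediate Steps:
$E{\left(Y \right)} = 9 - 3 Y$ ($E{\left(Y \right)} = 3 \left(\frac{Y}{Y} - \left(-2 + Y\right)\right) = 3 \left(1 - \left(-2 + Y\right)\right) = 3 \left(3 - Y\right) = 9 - 3 Y$)
$\sqrt{E{\left(P \right)} + 4398} = \sqrt{\left(9 - -96\right) + 4398} = \sqrt{\left(9 + 96\right) + 4398} = \sqrt{105 + 4398} = \sqrt{4503}$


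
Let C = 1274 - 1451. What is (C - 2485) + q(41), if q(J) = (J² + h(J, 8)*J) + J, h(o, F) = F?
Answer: -612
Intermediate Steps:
q(J) = J² + 9*J (q(J) = (J² + 8*J) + J = J² + 9*J)
C = -177
(C - 2485) + q(41) = (-177 - 2485) + 41*(9 + 41) = -2662 + 41*50 = -2662 + 2050 = -612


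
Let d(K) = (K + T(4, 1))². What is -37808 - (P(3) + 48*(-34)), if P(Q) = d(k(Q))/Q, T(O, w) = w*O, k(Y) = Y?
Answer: -108577/3 ≈ -36192.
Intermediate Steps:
T(O, w) = O*w
d(K) = (4 + K)² (d(K) = (K + 4*1)² = (K + 4)² = (4 + K)²)
P(Q) = (4 + Q)²/Q
-37808 - (P(3) + 48*(-34)) = -37808 - ((4 + 3)²/3 + 48*(-34)) = -37808 - ((⅓)*7² - 1632) = -37808 - ((⅓)*49 - 1632) = -37808 - (49/3 - 1632) = -37808 - 1*(-4847/3) = -37808 + 4847/3 = -108577/3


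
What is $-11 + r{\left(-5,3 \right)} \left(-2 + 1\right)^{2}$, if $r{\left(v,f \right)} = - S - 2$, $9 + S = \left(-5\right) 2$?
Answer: $6$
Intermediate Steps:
$S = -19$ ($S = -9 - 10 = -19$)
$r{\left(v,f \right)} = 17$ ($r{\left(v,f \right)} = \left(-1\right) \left(-19\right) - 2 = 19 - 2 = 17$)
$-11 + r{\left(-5,3 \right)} \left(-2 + 1\right)^{2} = -11 + 17 \left(-2 + 1\right)^{2} = -11 + 17 \left(-1\right)^{2} = -11 + 17 \cdot 1 = -11 + 17 = 6$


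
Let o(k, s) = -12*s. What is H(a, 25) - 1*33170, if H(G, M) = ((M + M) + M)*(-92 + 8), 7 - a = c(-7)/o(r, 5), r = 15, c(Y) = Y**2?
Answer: -39470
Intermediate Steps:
a = 469/60 (a = 7 - (-7)**2/((-12*5)) = 7 - 49/(-60) = 7 - 49*(-1)/60 = 7 - 1*(-49/60) = 7 + 49/60 = 469/60 ≈ 7.8167)
H(G, M) = -252*M (H(G, M) = (2*M + M)*(-84) = (3*M)*(-84) = -252*M)
H(a, 25) - 1*33170 = -252*25 - 1*33170 = -6300 - 33170 = -39470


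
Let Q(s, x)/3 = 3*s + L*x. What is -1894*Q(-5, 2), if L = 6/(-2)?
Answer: 119322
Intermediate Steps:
L = -3 (L = 6*(-1/2) = -3)
Q(s, x) = -9*x + 9*s (Q(s, x) = 3*(3*s - 3*x) = 3*(-3*x + 3*s) = -9*x + 9*s)
-1894*Q(-5, 2) = -1894*(-9*2 + 9*(-5)) = -1894*(-18 - 45) = -1894*(-63) = 119322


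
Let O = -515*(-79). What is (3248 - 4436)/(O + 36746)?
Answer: -1188/77431 ≈ -0.015343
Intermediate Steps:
O = 40685
(3248 - 4436)/(O + 36746) = (3248 - 4436)/(40685 + 36746) = -1188/77431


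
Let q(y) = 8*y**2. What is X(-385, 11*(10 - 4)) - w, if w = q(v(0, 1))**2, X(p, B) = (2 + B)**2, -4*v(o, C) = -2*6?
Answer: -560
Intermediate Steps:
v(o, C) = 3 (v(o, C) = -(-1)*6/2 = -1/4*(-12) = 3)
w = 5184 (w = (8*3**2)**2 = (8*9)**2 = 72**2 = 5184)
X(-385, 11*(10 - 4)) - w = (2 + 11*(10 - 4))**2 - 1*5184 = (2 + 11*6)**2 - 5184 = (2 + 66)**2 - 5184 = 68**2 - 5184 = 4624 - 5184 = -560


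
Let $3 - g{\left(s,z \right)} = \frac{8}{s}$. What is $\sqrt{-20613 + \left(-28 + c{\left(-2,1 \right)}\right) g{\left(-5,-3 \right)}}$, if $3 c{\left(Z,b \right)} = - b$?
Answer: $\frac{7 i \sqrt{3810}}{3} \approx 144.03 i$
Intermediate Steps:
$c{\left(Z,b \right)} = - \frac{b}{3}$ ($c{\left(Z,b \right)} = \frac{\left(-1\right) b}{3} = - \frac{b}{3}$)
$g{\left(s,z \right)} = 3 - \frac{8}{s}$
$\sqrt{-20613 + \left(-28 + c{\left(-2,1 \right)}\right) g{\left(-5,-3 \right)}} = \sqrt{-20613 + \left(-28 - \frac{1}{3}\right) \left(3 - \frac{8}{-5}\right)} = \sqrt{-20613 + \left(-28 - \frac{1}{3}\right) \left(3 - - \frac{8}{5}\right)} = \sqrt{-20613 - \frac{85 \left(3 + \frac{8}{5}\right)}{3}} = \sqrt{-20613 - \frac{391}{3}} = \sqrt{- \frac{62230}{3}} = \frac{7 i \sqrt{3810}}{3}$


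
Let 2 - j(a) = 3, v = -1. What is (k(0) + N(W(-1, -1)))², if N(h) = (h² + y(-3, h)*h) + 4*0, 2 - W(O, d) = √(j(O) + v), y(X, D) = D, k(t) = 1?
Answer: -103 - 80*I*√2 ≈ -103.0 - 113.14*I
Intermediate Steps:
j(a) = -1 (j(a) = 2 - 1*3 = 2 - 3 = -1)
W(O, d) = 2 - I*√2 (W(O, d) = 2 - √(-1 - 1) = 2 - √(-2) = 2 - I*√2)
N(h) = 2*h² (N(h) = (h² + h*h) + 4*0 = (h² + h²) + 0 = 2*h² + 0 = 2*h²)
(k(0) + N(W(-1, -1)))² = (1 + 2*(2 - I*√2)²)²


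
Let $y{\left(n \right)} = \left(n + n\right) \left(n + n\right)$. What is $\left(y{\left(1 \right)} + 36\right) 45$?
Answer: $1800$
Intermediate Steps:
$y{\left(n \right)} = 4 n^{2}$ ($y{\left(n \right)} = 2 n 2 n = 4 n^{2}$)
$\left(y{\left(1 \right)} + 36\right) 45 = \left(4 \cdot 1^{2} + 36\right) 45 = \left(4 \cdot 1 + 36\right) 45 = \left(4 + 36\right) 45 = 40 \cdot 45 = 1800$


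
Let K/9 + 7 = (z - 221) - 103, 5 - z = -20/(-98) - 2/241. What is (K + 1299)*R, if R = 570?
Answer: -11017258110/11809 ≈ -9.3295e+5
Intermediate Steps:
z = 56733/11809 (z = 5 - (-20/(-98) - 2/241) = 5 - (-20*(-1/98) - 2*1/241) = 5 - (10/49 - 2/241) = 5 - 1*2312/11809 = 5 - 2312/11809 = 56733/11809 ≈ 4.8042)
K = -34668414/11809 (K = -63 + 9*((56733/11809 - 221) - 103) = -63 + 9*(-2553056/11809 - 103) = -63 + 9*(-3769383/11809) = -63 - 33924447/11809 = -34668414/11809 ≈ -2935.8)
(K + 1299)*R = (-34668414/11809 + 1299)*570 = -19328523/11809*570 = -11017258110/11809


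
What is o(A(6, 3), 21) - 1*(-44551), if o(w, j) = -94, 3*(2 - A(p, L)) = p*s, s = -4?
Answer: 44457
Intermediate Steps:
A(p, L) = 2 + 4*p/3 (A(p, L) = 2 - p*(-4)/3 = 2 - (-4)*p/3 = 2 + 4*p/3)
o(A(6, 3), 21) - 1*(-44551) = -94 - 1*(-44551) = -94 + 44551 = 44457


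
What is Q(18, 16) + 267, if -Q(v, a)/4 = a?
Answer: 203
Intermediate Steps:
Q(v, a) = -4*a
Q(18, 16) + 267 = -4*16 + 267 = -64 + 267 = 203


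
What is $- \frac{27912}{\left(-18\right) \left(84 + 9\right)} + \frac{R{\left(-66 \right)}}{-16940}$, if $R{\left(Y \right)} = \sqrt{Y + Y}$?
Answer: $\frac{4652}{279} - \frac{i \sqrt{33}}{8470} \approx 16.674 - 0.00067822 i$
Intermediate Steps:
$R{\left(Y \right)} = \sqrt{2} \sqrt{Y}$ ($R{\left(Y \right)} = \sqrt{2 Y} = \sqrt{2} \sqrt{Y}$)
$- \frac{27912}{\left(-18\right) \left(84 + 9\right)} + \frac{R{\left(-66 \right)}}{-16940} = - \frac{27912}{\left(-18\right) \left(84 + 9\right)} + \frac{\sqrt{2} \sqrt{-66}}{-16940} = - \frac{27912}{\left(-18\right) 93} + \sqrt{2} i \sqrt{66} \left(- \frac{1}{16940}\right) = - \frac{27912}{-1674} + 2 i \sqrt{33} \left(- \frac{1}{16940}\right) = \left(-27912\right) \left(- \frac{1}{1674}\right) - \frac{i \sqrt{33}}{8470} = \frac{4652}{279} - \frac{i \sqrt{33}}{8470}$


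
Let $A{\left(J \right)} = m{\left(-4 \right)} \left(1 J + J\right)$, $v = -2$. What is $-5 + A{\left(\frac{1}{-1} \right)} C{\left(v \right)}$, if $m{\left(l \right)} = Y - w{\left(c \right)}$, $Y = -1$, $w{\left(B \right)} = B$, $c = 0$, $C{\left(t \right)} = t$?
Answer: $-9$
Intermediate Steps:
$m{\left(l \right)} = -1$ ($m{\left(l \right)} = -1 - 0 = -1 + 0 = -1$)
$A{\left(J \right)} = - 2 J$ ($A{\left(J \right)} = - (1 J + J) = - (J + J) = - 2 J$)
$-5 + A{\left(\frac{1}{-1} \right)} C{\left(v \right)} = -5 + - \frac{2}{-1} \left(-2\right) = -5 + \left(-2\right) \left(-1\right) \left(-2\right) = -5 + 2 \left(-2\right) = -5 - 4 = -9$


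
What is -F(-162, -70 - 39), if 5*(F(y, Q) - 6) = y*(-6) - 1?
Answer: -1001/5 ≈ -200.20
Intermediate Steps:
F(y, Q) = 29/5 - 6*y/5 (F(y, Q) = 6 + (y*(-6) - 1)/5 = 6 + (-6*y - 1)/5 = 6 + (-1 - 6*y)/5 = 6 + (-⅕ - 6*y/5) = 29/5 - 6*y/5)
-F(-162, -70 - 39) = -(29/5 - 6/5*(-162)) = -(29/5 + 972/5) = -1*1001/5 = -1001/5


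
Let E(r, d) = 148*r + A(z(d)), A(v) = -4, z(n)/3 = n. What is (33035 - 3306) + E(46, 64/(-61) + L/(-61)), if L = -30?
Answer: 36533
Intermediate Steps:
z(n) = 3*n
E(r, d) = -4 + 148*r (E(r, d) = 148*r - 4 = -4 + 148*r)
(33035 - 3306) + E(46, 64/(-61) + L/(-61)) = (33035 - 3306) + (-4 + 148*46) = 29729 + (-4 + 6808) = 29729 + 6804 = 36533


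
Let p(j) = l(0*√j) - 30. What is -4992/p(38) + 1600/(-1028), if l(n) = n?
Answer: 211824/1285 ≈ 164.84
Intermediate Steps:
p(j) = -30 (p(j) = 0*√j - 30 = 0 - 30 = -30)
-4992/p(38) + 1600/(-1028) = -4992/(-30) + 1600/(-1028) = -4992*(-1/30) + 1600*(-1/1028) = 832/5 - 400/257 = 211824/1285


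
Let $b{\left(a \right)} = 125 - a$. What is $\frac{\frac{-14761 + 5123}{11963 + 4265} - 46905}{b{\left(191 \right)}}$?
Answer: $\frac{380591989}{535524} \approx 710.69$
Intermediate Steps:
$\frac{\frac{-14761 + 5123}{11963 + 4265} - 46905}{b{\left(191 \right)}} = \frac{\frac{-14761 + 5123}{11963 + 4265} - 46905}{125 - 191} = \frac{- \frac{9638}{16228} - 46905}{125 - 191} = \frac{\left(-9638\right) \frac{1}{16228} - 46905}{-66} = \left(- \frac{4819}{8114} - 46905\right) \left(- \frac{1}{66}\right) = \left(- \frac{380591989}{8114}\right) \left(- \frac{1}{66}\right) = \frac{380591989}{535524}$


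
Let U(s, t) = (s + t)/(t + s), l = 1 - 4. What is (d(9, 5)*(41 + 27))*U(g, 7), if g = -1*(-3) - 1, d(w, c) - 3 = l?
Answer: 0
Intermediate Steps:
l = -3
d(w, c) = 0 (d(w, c) = 3 - 3 = 0)
g = 2 (g = 3 - 1 = 2)
U(s, t) = 1 (U(s, t) = (s + t)/(s + t) = 1)
(d(9, 5)*(41 + 27))*U(g, 7) = (0*(41 + 27))*1 = (0*68)*1 = 0*1 = 0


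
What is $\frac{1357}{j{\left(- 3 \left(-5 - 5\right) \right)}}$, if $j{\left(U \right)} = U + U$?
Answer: $\frac{1357}{60} \approx 22.617$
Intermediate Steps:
$j{\left(U \right)} = 2 U$
$\frac{1357}{j{\left(- 3 \left(-5 - 5\right) \right)}} = \frac{1357}{2 \left(- 3 \left(-5 - 5\right)\right)} = \frac{1357}{2 \left(\left(-3\right) \left(-10\right)\right)} = \frac{1357}{2 \cdot 30} = \frac{1357}{60}$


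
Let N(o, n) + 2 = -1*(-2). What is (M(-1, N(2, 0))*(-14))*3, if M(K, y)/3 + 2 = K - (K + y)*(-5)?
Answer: 1008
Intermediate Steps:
N(o, n) = 0 (N(o, n) = -2 - 1*(-2) = -2 + 2 = 0)
M(K, y) = -6 + 15*y + 18*K (M(K, y) = -6 + 3*(K - (K + y)*(-5)) = -6 + 3*(K - (-5*K - 5*y)) = -6 + 3*(K + (5*K + 5*y)) = -6 + 3*(5*y + 6*K) = -6 + (15*y + 18*K) = -6 + 15*y + 18*K)
(M(-1, N(2, 0))*(-14))*3 = ((-6 + 15*0 + 18*(-1))*(-14))*3 = ((-6 + 0 - 18)*(-14))*3 = -24*(-14)*3 = 336*3 = 1008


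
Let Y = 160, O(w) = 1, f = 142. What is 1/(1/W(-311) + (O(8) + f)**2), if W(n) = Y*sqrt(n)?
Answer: 162806758400/3329235402521601 + 160*I*sqrt(311)/3329235402521601 ≈ 4.8902e-5 + 8.4753e-13*I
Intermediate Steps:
W(n) = 160*sqrt(n)
1/(1/W(-311) + (O(8) + f)**2) = 1/(1/(160*sqrt(-311)) + (1 + 142)**2) = 1/(1/(160*(I*sqrt(311))) + 143**2) = 1/(1/(160*I*sqrt(311)) + 20449) = 1/(-I*sqrt(311)/49760 + 20449) = 1/(20449 - I*sqrt(311)/49760)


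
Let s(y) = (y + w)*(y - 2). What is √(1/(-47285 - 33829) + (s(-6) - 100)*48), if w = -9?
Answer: √6316301675046/81114 ≈ 30.984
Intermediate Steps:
s(y) = (-9 + y)*(-2 + y) (s(y) = (y - 9)*(y - 2) = (-9 + y)*(-2 + y))
√(1/(-47285 - 33829) + (s(-6) - 100)*48) = √(1/(-47285 - 33829) + ((18 + (-6)² - 11*(-6)) - 100)*48) = √(1/(-81114) + ((18 + 36 + 66) - 100)*48) = √(-1/81114 + (120 - 100)*48) = √(-1/81114 + 20*48) = √(-1/81114 + 960) = √(77869439/81114) = √6316301675046/81114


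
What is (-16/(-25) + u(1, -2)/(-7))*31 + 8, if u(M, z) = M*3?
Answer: 2547/175 ≈ 14.554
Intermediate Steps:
u(M, z) = 3*M
(-16/(-25) + u(1, -2)/(-7))*31 + 8 = (-16/(-25) + (3*1)/(-7))*31 + 8 = (-16*(-1/25) + 3*(-⅐))*31 + 8 = (16/25 - 3/7)*31 + 8 = (37/175)*31 + 8 = 1147/175 + 8 = 2547/175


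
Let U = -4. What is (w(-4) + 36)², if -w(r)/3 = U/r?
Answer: 1089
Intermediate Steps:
w(r) = 12/r (w(r) = -(-12)/r = 12/r)
(w(-4) + 36)² = (12/(-4) + 36)² = (12*(-¼) + 36)² = (-3 + 36)² = 33² = 1089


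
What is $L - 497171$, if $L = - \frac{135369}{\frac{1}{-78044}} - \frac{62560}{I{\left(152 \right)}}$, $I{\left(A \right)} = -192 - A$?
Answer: $\frac{454262373615}{43} \approx 1.0564 \cdot 10^{10}$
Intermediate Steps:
$L = \frac{454283751968}{43}$ ($L = - \frac{135369}{\frac{1}{-78044}} - \frac{62560}{-192 - 152} = - \frac{135369}{- \frac{1}{78044}} - \frac{62560}{-192 - 152} = \left(-135369\right) \left(-78044\right) - \frac{62560}{-344} = 10564738236 - - \frac{7820}{43} = 10564738236 + \frac{7820}{43} = \frac{454283751968}{43} \approx 1.0565 \cdot 10^{10}$)
$L - 497171 = \frac{454283751968}{43} - 497171 = \frac{454262373615}{43}$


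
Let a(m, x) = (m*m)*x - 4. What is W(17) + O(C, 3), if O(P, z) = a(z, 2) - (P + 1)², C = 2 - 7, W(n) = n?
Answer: 15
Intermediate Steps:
C = -5
a(m, x) = -4 + x*m² (a(m, x) = m²*x - 4 = x*m² - 4 = -4 + x*m²)
O(P, z) = -4 - (1 + P)² + 2*z² (O(P, z) = (-4 + 2*z²) - (P + 1)² = (-4 + 2*z²) - (1 + P)² = -4 - (1 + P)² + 2*z²)
W(17) + O(C, 3) = 17 + (-4 - (1 - 5)² + 2*3²) = 17 + (-4 - 1*(-4)² + 2*9) = 17 + (-4 - 1*16 + 18) = 17 + (-4 - 16 + 18) = 17 - 2 = 15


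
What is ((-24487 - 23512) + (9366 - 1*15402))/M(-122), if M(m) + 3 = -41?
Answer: 54035/44 ≈ 1228.1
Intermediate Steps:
M(m) = -44 (M(m) = -3 - 41 = -44)
((-24487 - 23512) + (9366 - 1*15402))/M(-122) = ((-24487 - 23512) + (9366 - 1*15402))/(-44) = (-47999 + (9366 - 15402))*(-1/44) = (-47999 - 6036)*(-1/44) = -54035*(-1/44) = 54035/44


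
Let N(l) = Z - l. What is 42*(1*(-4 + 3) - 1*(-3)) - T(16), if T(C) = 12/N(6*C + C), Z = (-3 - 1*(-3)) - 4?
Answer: 2439/29 ≈ 84.103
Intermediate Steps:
Z = -4 (Z = (-3 + 3) - 4 = 0 - 4 = -4)
N(l) = -4 - l
T(C) = 12/(-4 - 7*C) (T(C) = 12/(-4 - (6*C + C)) = 12/(-4 - 7*C))
42*(1*(-4 + 3) - 1*(-3)) - T(16) = 42*(1*(-4 + 3) - 1*(-3)) - (-12)/(4 + 7*16) = 42*(1*(-1) + 3) - (-12)/(4 + 112) = 42*(-1 + 3) - (-12)/116 = 42*2 - (-12)/116 = 84 - 1*(-3/29) = 84 + 3/29 = 2439/29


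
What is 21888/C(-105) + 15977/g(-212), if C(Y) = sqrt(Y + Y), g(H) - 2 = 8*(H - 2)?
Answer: -15977/1710 - 3648*I*sqrt(210)/35 ≈ -9.3433 - 1510.4*I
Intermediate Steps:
g(H) = -14 + 8*H (g(H) = 2 + 8*(H - 2) = 2 + 8*(-2 + H) = 2 + (-16 + 8*H) = -14 + 8*H)
C(Y) = sqrt(2)*sqrt(Y) (C(Y) = sqrt(2*Y) = sqrt(2)*sqrt(Y))
21888/C(-105) + 15977/g(-212) = 21888/((sqrt(2)*sqrt(-105))) + 15977/(-14 + 8*(-212)) = 21888/((sqrt(2)*(I*sqrt(105)))) + 15977/(-14 - 1696) = 21888/((I*sqrt(210))) + 15977/(-1710) = 21888*(-I*sqrt(210)/210) + 15977*(-1/1710) = -3648*I*sqrt(210)/35 - 15977/1710 = -15977/1710 - 3648*I*sqrt(210)/35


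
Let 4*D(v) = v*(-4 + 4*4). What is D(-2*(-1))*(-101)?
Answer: -606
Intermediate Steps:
D(v) = 3*v (D(v) = (v*(-4 + 4*4))/4 = (v*(-4 + 16))/4 = (v*12)/4 = (12*v)/4 = 3*v)
D(-2*(-1))*(-101) = (3*(-2*(-1)))*(-101) = (3*2)*(-101) = 6*(-101) = -606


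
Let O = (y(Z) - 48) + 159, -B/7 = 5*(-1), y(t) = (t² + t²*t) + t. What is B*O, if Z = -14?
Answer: -85785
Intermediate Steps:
y(t) = t + t² + t³ (y(t) = (t² + t³) + t = t + t² + t³)
B = 35 (B = -35*(-1) = -7*(-5) = 35)
O = -2451 (O = (-14*(1 - 14 + (-14)²) - 48) + 159 = (-14*(1 - 14 + 196) - 48) + 159 = (-14*183 - 48) + 159 = (-2562 - 48) + 159 = -2610 + 159 = -2451)
B*O = 35*(-2451) = -85785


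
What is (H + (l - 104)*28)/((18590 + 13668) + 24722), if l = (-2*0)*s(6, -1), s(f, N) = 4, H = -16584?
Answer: -4874/14245 ≈ -0.34215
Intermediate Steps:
l = 0 (l = -2*0*4 = 0*4 = 0)
(H + (l - 104)*28)/((18590 + 13668) + 24722) = (-16584 + (0 - 104)*28)/((18590 + 13668) + 24722) = (-16584 - 104*28)/(32258 + 24722) = (-16584 - 2912)/56980 = -19496*1/56980 = -4874/14245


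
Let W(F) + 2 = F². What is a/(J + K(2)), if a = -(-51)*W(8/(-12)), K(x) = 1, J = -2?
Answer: 238/3 ≈ 79.333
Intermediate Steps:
W(F) = -2 + F²
a = -238/3 (a = -(-51)*(-2 + (8/(-12))²) = -(-51)*(-2 + (8*(-1/12))²) = -(-51)*(-2 + (-⅔)²) = -(-51)*(-2 + 4/9) = -(-51)*(-14)/9 = -1*238/3 = -238/3 ≈ -79.333)
a/(J + K(2)) = -238/3/(-2 + 1) = -238/3/(-1) = -1*(-238/3) = 238/3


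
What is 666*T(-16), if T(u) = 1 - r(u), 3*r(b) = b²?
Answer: -56166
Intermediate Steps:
r(b) = b²/3
T(u) = 1 - u²/3
666*T(-16) = 666*(1 - ⅓*(-16)²) = 666*(1 - ⅓*256) = 666*(1 - 256/3) = 666*(-253/3) = -56166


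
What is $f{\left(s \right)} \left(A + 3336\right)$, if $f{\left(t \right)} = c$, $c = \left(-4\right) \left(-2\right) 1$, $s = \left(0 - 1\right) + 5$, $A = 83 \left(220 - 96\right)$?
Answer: $109024$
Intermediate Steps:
$A = 10292$ ($A = 83 \cdot 124 = 10292$)
$s = 4$ ($s = -1 + 5 = 4$)
$c = 8$ ($c = 8 \cdot 1 = 8$)
$f{\left(t \right)} = 8$
$f{\left(s \right)} \left(A + 3336\right) = 8 \left(10292 + 3336\right) = 8 \cdot 13628 = 109024$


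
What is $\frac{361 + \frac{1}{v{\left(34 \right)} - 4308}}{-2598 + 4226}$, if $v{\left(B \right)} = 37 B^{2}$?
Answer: $\frac{13885505}{62619392} \approx 0.22174$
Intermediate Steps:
$\frac{361 + \frac{1}{v{\left(34 \right)} - 4308}}{-2598 + 4226} = \frac{361 + \frac{1}{37 \cdot 34^{2} - 4308}}{-2598 + 4226} = \frac{361 + \frac{1}{37 \cdot 1156 - 4308}}{1628} = \left(361 + \frac{1}{42772 - 4308}\right) \frac{1}{1628} = \left(361 + \frac{1}{38464}\right) \frac{1}{1628} = \frac{13885505}{38464} \cdot \frac{1}{1628} = \frac{13885505}{62619392}$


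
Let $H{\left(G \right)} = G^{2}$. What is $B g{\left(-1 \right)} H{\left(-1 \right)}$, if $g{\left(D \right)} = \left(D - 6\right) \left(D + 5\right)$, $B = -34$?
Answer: $952$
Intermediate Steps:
$g{\left(D \right)} = \left(-6 + D\right) \left(5 + D\right)$
$B g{\left(-1 \right)} H{\left(-1 \right)} = - 34 \left(-30 + \left(-1\right)^{2} - -1\right) \left(-1\right)^{2} = - 34 \left(-30 + 1 + 1\right) 1 = \left(-34\right) \left(-28\right) 1 = 952 \cdot 1 = 952$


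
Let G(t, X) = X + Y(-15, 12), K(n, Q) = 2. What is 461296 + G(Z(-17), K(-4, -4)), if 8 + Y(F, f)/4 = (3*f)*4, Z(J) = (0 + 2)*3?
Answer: 461842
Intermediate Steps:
Z(J) = 6 (Z(J) = 2*3 = 6)
Y(F, f) = -32 + 48*f (Y(F, f) = -32 + 4*((3*f)*4) = -32 + 4*(12*f) = -32 + 48*f)
G(t, X) = 544 + X (G(t, X) = X + (-32 + 48*12) = X + (-32 + 576) = X + 544 = 544 + X)
461296 + G(Z(-17), K(-4, -4)) = 461296 + (544 + 2) = 461296 + 546 = 461842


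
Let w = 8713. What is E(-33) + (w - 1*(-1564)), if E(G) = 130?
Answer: 10407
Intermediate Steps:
E(-33) + (w - 1*(-1564)) = 130 + (8713 - 1*(-1564)) = 130 + (8713 + 1564) = 130 + 10277 = 10407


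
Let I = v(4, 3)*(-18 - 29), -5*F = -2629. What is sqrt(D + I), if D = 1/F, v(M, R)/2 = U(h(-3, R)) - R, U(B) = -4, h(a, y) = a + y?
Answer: sqrt(4547872923)/2629 ≈ 25.652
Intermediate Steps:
F = 2629/5 (F = -1/5*(-2629) = 2629/5 ≈ 525.80)
v(M, R) = -8 - 2*R (v(M, R) = 2*(-4 - R) = -8 - 2*R)
D = 5/2629 (D = 1/(2629/5) = 5/2629 ≈ 0.0019019)
I = 658 (I = (-8 - 2*3)*(-18 - 29) = (-8 - 6)*(-47) = -14*(-47) = 658)
sqrt(D + I) = sqrt(5/2629 + 658) = sqrt(1729887/2629) = sqrt(4547872923)/2629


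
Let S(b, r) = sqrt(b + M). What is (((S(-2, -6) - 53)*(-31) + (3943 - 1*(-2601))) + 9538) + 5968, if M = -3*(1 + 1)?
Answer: 23693 - 62*I*sqrt(2) ≈ 23693.0 - 87.681*I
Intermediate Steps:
M = -6 (M = -3*2 = -6)
S(b, r) = sqrt(-6 + b) (S(b, r) = sqrt(b - 6) = sqrt(-6 + b))
(((S(-2, -6) - 53)*(-31) + (3943 - 1*(-2601))) + 9538) + 5968 = (((sqrt(-6 - 2) - 53)*(-31) + (3943 - 1*(-2601))) + 9538) + 5968 = (((sqrt(-8) - 53)*(-31) + (3943 + 2601)) + 9538) + 5968 = (((2*I*sqrt(2) - 53)*(-31) + 6544) + 9538) + 5968 = (((-53 + 2*I*sqrt(2))*(-31) + 6544) + 9538) + 5968 = (((1643 - 62*I*sqrt(2)) + 6544) + 9538) + 5968 = ((8187 - 62*I*sqrt(2)) + 9538) + 5968 = (17725 - 62*I*sqrt(2)) + 5968 = 23693 - 62*I*sqrt(2)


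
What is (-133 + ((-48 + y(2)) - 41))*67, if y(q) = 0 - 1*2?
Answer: -15008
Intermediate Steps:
y(q) = -2 (y(q) = 0 - 2 = -2)
(-133 + ((-48 + y(2)) - 41))*67 = (-133 + ((-48 - 2) - 41))*67 = (-133 + (-50 - 41))*67 = (-133 - 91)*67 = -224*67 = -15008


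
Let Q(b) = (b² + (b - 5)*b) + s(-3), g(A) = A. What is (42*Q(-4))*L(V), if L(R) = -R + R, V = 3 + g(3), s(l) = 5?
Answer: 0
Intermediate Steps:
V = 6 (V = 3 + 3 = 6)
Q(b) = 5 + b² + b*(-5 + b) (Q(b) = (b² + (b - 5)*b) + 5 = (b² + (-5 + b)*b) + 5 = (b² + b*(-5 + b)) + 5 = 5 + b² + b*(-5 + b))
L(R) = 0
(42*Q(-4))*L(V) = (42*(5 - 5*(-4) + 2*(-4)²))*0 = (42*(5 + 20 + 2*16))*0 = (42*(5 + 20 + 32))*0 = (42*57)*0 = 2394*0 = 0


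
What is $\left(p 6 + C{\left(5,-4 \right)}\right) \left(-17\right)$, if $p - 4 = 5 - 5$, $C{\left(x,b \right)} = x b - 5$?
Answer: $17$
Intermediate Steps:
$C{\left(x,b \right)} = -5 + b x$ ($C{\left(x,b \right)} = b x - 5 = -5 + b x$)
$p = 4$ ($p = 4 + \left(5 - 5\right) = 4 + 0 = 4$)
$\left(p 6 + C{\left(5,-4 \right)}\right) \left(-17\right) = \left(4 \cdot 6 - 25\right) \left(-17\right) = \left(24 - 25\right) \left(-17\right) = \left(-1\right) \left(-17\right) = 17$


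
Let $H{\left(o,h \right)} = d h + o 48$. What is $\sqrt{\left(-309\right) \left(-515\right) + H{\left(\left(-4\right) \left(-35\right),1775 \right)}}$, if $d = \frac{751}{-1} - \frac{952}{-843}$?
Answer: $\frac{i \sqrt{828023691930}}{843} \approx 1079.4 i$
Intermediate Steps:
$d = - \frac{632141}{843}$ ($d = 751 \left(-1\right) - - \frac{952}{843} = -751 + \frac{952}{843} = - \frac{632141}{843} \approx -749.87$)
$H{\left(o,h \right)} = 48 o - \frac{632141 h}{843}$ ($H{\left(o,h \right)} = - \frac{632141 h}{843} + o 48 = - \frac{632141 h}{843} + 48 o = 48 o - \frac{632141 h}{843}$)
$\sqrt{\left(-309\right) \left(-515\right) + H{\left(\left(-4\right) \left(-35\right),1775 \right)}} = \sqrt{\left(-309\right) \left(-515\right) + \left(48 \left(\left(-4\right) \left(-35\right)\right) - \frac{1122050275}{843}\right)} = \sqrt{159135 + \left(48 \cdot 140 - \frac{1122050275}{843}\right)} = \sqrt{159135 + \left(6720 - \frac{1122050275}{843}\right)} = \sqrt{159135 - \frac{1116385315}{843}} = \sqrt{- \frac{982234510}{843}} = \frac{i \sqrt{828023691930}}{843}$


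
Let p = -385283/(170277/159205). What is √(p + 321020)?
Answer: 5*I*√45475248194823/170277 ≈ 198.02*I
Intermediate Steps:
p = -61338980015/170277 (p = -385283/(170277*(1/159205)) = -385283/170277/159205 = -385283*159205/170277 = -61338980015/170277 ≈ -3.6023e+5)
√(p + 321020) = √(-61338980015/170277 + 321020) = √(-6676657475/170277) = 5*I*√45475248194823/170277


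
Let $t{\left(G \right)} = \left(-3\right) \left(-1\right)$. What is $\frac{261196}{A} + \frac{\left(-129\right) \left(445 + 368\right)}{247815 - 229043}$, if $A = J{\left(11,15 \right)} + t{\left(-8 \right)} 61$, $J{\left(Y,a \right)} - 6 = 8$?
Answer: $\frac{4882510543}{3698084} \approx 1320.3$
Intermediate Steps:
$J{\left(Y,a \right)} = 14$ ($J{\left(Y,a \right)} = 6 + 8 = 14$)
$t{\left(G \right)} = 3$
$A = 197$ ($A = 14 + 3 \cdot 61 = 14 + 183 = 197$)
$\frac{261196}{A} + \frac{\left(-129\right) \left(445 + 368\right)}{247815 - 229043} = \frac{261196}{197} + \frac{\left(-129\right) \left(445 + 368\right)}{247815 - 229043} = 261196 \cdot \frac{1}{197} + \frac{\left(-129\right) 813}{247815 - 229043} = \frac{261196}{197} - \frac{104877}{18772} = \frac{4882510543}{3698084}$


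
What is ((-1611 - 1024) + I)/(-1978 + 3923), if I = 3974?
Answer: 1339/1945 ≈ 0.68843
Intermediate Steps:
((-1611 - 1024) + I)/(-1978 + 3923) = ((-1611 - 1024) + 3974)/(-1978 + 3923) = (-2635 + 3974)/1945 = 1339*(1/1945) = 1339/1945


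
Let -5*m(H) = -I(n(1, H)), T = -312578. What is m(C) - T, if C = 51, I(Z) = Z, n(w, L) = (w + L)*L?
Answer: 1565542/5 ≈ 3.1311e+5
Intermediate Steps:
n(w, L) = L*(L + w) (n(w, L) = (L + w)*L = L*(L + w))
m(H) = H*(1 + H)/5 (m(H) = -(-1)*H*(H + 1)/5 = -(-1)*H*(1 + H)/5 = H*(1 + H)/5)
m(C) - T = (1/5)*51*(1 + 51) - 1*(-312578) = (1/5)*51*52 + 312578 = 2652/5 + 312578 = 1565542/5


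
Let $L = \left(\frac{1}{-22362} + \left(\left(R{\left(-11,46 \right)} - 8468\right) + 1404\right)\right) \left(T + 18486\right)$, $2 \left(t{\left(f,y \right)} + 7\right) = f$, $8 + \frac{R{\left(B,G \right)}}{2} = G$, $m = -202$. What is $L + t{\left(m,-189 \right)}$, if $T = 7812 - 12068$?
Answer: $- \frac{1111831357103}{11181} \approx -9.9439 \cdot 10^{7}$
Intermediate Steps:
$R{\left(B,G \right)} = -16 + 2 G$
$t{\left(f,y \right)} = -7 + \frac{f}{2}$
$T = -4256$
$L = - \frac{1111830149555}{11181}$ ($L = \left(\frac{1}{-22362} + \left(\left(\left(-16 + 2 \cdot 46\right) - 8468\right) + 1404\right)\right) \left(-4256 + 18486\right) = \left(- \frac{1}{22362} + \left(\left(\left(-16 + 92\right) - 8468\right) + 1404\right)\right) 14230 = \left(- \frac{1}{22362} + \left(\left(76 - 8468\right) + 1404\right)\right) 14230 = \left(- \frac{1}{22362} + \left(-8392 + 1404\right)\right) 14230 = \left(- \frac{1}{22362} - 6988\right) 14230 = \left(- \frac{156265657}{22362}\right) 14230 = - \frac{1111830149555}{11181} \approx -9.9439 \cdot 10^{7}$)
$L + t{\left(m,-189 \right)} = - \frac{1111830149555}{11181} + \left(-7 + \frac{1}{2} \left(-202\right)\right) = - \frac{1111830149555}{11181} - 108 = - \frac{1111831357103}{11181}$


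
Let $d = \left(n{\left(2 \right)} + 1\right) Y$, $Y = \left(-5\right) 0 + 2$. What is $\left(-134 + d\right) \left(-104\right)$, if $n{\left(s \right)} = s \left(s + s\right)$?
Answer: $12064$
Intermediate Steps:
$n{\left(s \right)} = 2 s^{2}$ ($n{\left(s \right)} = s 2 s = 2 s^{2}$)
$Y = 2$ ($Y = 0 + 2 = 2$)
$d = 18$ ($d = \left(2 \cdot 2^{2} + 1\right) 2 = \left(2 \cdot 4 + 1\right) 2 = \left(8 + 1\right) 2 = 9 \cdot 2 = 18$)
$\left(-134 + d\right) \left(-104\right) = \left(-134 + 18\right) \left(-104\right) = \left(-116\right) \left(-104\right) = 12064$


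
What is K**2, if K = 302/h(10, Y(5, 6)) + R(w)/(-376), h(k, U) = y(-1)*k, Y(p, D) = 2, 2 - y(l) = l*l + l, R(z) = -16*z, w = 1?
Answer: 50651689/220900 ≈ 229.30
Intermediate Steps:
y(l) = 2 - l - l**2 (y(l) = 2 - (l*l + l) = 2 - (l**2 + l) = 2 - (l + l**2) = 2 + (-l - l**2) = 2 - l - l**2)
h(k, U) = 2*k (h(k, U) = (2 - 1*(-1) - 1*(-1)**2)*k = (2 + 1 - 1*1)*k = (2 + 1 - 1)*k = 2*k)
K = 7117/470 (K = 302/((2*10)) - 16*1/(-376) = 302/20 - 16*(-1/376) = 302*(1/20) + 2/47 = 151/10 + 2/47 = 7117/470 ≈ 15.143)
K**2 = (7117/470)**2 = 50651689/220900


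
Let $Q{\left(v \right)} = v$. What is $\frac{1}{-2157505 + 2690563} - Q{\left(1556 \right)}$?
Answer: $- \frac{829438247}{533058} \approx -1556.0$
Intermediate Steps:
$\frac{1}{-2157505 + 2690563} - Q{\left(1556 \right)} = \frac{1}{-2157505 + 2690563} - 1556 = \frac{1}{533058} - 1556 = - \frac{829438247}{533058}$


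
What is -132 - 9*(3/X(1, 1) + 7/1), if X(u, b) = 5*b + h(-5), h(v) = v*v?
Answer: -1959/10 ≈ -195.90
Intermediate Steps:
h(v) = v²
X(u, b) = 25 + 5*b (X(u, b) = 5*b + (-5)² = 5*b + 25 = 25 + 5*b)
-132 - 9*(3/X(1, 1) + 7/1) = -132 - 9*(3/(25 + 5*1) + 7/1) = -132 - 9*(3/(25 + 5) + 7*1) = -132 - 9*(3/30 + 7) = -132 - 9*(3*(1/30) + 7) = -132 - 9*(⅒ + 7) = -132 - 9*71/10 = -132 - 639/10 = -1959/10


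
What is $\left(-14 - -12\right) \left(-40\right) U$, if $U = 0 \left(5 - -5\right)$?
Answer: $0$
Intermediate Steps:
$U = 0$ ($U = 0 \left(5 + 5\right) = 0 \cdot 10 = 0$)
$\left(-14 - -12\right) \left(-40\right) U = \left(-14 - -12\right) \left(-40\right) 0 = \left(-14 + 12\right) \left(-40\right) 0 = \left(-2\right) \left(-40\right) 0 = 80 \cdot 0 = 0$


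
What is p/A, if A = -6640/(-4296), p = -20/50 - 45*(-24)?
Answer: 1449363/2075 ≈ 698.49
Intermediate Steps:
p = 5398/5 (p = -20*1/50 + 1080 = -⅖ + 1080 = 5398/5 ≈ 1079.6)
A = 830/537 (A = -6640*(-1/4296) = 830/537 ≈ 1.5456)
p/A = 5398/(5*(830/537)) = (5398/5)*(537/830) = 1449363/2075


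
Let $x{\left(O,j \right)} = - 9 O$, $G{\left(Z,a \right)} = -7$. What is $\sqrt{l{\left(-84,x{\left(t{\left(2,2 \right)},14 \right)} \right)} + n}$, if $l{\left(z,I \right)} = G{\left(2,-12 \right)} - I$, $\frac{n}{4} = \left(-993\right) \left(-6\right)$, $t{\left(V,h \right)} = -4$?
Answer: $\sqrt{23789} \approx 154.24$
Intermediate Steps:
$n = 23832$ ($n = 4 \left(\left(-993\right) \left(-6\right)\right) = 4 \cdot 5958 = 23832$)
$l{\left(z,I \right)} = -7 - I$
$\sqrt{l{\left(-84,x{\left(t{\left(2,2 \right)},14 \right)} \right)} + n} = \sqrt{\left(-7 - \left(-9\right) \left(-4\right)\right) + 23832} = \sqrt{\left(-7 - 36\right) + 23832} = \sqrt{-43 + 23832} = \sqrt{23789}$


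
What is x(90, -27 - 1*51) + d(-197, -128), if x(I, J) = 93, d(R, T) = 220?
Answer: 313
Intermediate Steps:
x(90, -27 - 1*51) + d(-197, -128) = 93 + 220 = 313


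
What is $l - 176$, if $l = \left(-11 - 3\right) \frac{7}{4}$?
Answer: $- \frac{401}{2} \approx -200.5$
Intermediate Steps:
$l = - \frac{49}{2}$ ($l = - 14 \cdot 7 \cdot \frac{1}{4} = \left(-14\right) \frac{7}{4} = - \frac{49}{2} \approx -24.5$)
$l - 176 = - \frac{49}{2} - 176 = - \frac{401}{2}$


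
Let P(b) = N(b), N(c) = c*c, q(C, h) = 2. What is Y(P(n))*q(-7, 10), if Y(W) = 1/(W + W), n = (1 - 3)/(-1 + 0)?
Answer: 1/4 ≈ 0.25000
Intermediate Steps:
N(c) = c**2
n = 2 (n = -2/(-1) = -2*(-1) = 2)
P(b) = b**2
Y(W) = 1/(2*W)
Y(P(n))*q(-7, 10) = (1/(2*(2**2)))*2 = ((1/2)/4)*2 = ((1/2)*(1/4))*2 = (1/8)*2 = 1/4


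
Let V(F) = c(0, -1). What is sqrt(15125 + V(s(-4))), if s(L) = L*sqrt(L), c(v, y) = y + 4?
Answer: 2*sqrt(3782) ≈ 123.00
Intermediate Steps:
c(v, y) = 4 + y
s(L) = L**(3/2)
V(F) = 3 (V(F) = 4 - 1 = 3)
sqrt(15125 + V(s(-4))) = sqrt(15125 + 3) = sqrt(15128) = 2*sqrt(3782)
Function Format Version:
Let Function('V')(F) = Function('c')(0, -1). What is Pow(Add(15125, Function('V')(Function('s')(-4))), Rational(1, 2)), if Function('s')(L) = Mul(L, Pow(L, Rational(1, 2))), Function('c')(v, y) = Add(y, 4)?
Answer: Mul(2, Pow(3782, Rational(1, 2))) ≈ 123.00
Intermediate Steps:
Function('c')(v, y) = Add(4, y)
Function('s')(L) = Pow(L, Rational(3, 2))
Function('V')(F) = 3 (Function('V')(F) = Add(4, -1) = 3)
Pow(Add(15125, Function('V')(Function('s')(-4))), Rational(1, 2)) = Pow(Add(15125, 3), Rational(1, 2)) = Pow(15128, Rational(1, 2)) = Mul(2, Pow(3782, Rational(1, 2)))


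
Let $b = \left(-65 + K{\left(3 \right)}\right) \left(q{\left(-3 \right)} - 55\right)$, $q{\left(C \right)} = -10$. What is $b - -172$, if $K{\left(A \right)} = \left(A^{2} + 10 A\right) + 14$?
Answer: $952$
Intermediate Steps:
$K{\left(A \right)} = 14 + A^{2} + 10 A$
$b = 780$ ($b = \left(-65 + \left(14 + 3^{2} + 10 \cdot 3\right)\right) \left(-10 - 55\right) = \left(-65 + \left(14 + 9 + 30\right)\right) \left(-10 - 55\right) = \left(-65 + 53\right) \left(-65\right) = \left(-12\right) \left(-65\right) = 780$)
$b - -172 = 780 - -172 = 780 + 172 = 952$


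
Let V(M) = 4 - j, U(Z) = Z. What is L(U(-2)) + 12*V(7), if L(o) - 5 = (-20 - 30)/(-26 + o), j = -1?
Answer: 935/14 ≈ 66.786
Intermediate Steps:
V(M) = 5 (V(M) = 4 - 1*(-1) = 4 + 1 = 5)
L(o) = 5 - 50/(-26 + o) (L(o) = 5 + (-20 - 30)/(-26 + o) = 5 - 50/(-26 + o))
L(U(-2)) + 12*V(7) = 5*(-36 - 2)/(-26 - 2) + 12*5 = 5*(-38)/(-28) + 60 = 5*(-1/28)*(-38) + 60 = 95/14 + 60 = 935/14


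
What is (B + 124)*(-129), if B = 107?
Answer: -29799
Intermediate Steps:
(B + 124)*(-129) = (107 + 124)*(-129) = 231*(-129) = -29799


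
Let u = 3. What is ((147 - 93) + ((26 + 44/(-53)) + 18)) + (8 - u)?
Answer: 5415/53 ≈ 102.17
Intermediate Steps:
((147 - 93) + ((26 + 44/(-53)) + 18)) + (8 - u) = ((147 - 93) + ((26 + 44/(-53)) + 18)) + (8 - 1*3) = (54 + ((26 + 44*(-1/53)) + 18)) + (8 - 3) = (54 + ((26 - 44/53) + 18)) + 5 = (54 + (1334/53 + 18)) + 5 = (54 + 2288/53) + 5 = 5150/53 + 5 = 5415/53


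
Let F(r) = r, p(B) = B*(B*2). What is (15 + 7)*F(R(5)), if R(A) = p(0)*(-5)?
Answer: 0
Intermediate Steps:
p(B) = 2*B² (p(B) = B*(2*B) = 2*B²)
R(A) = 0 (R(A) = (2*0²)*(-5) = (2*0)*(-5) = 0*(-5) = 0)
(15 + 7)*F(R(5)) = (15 + 7)*0 = 22*0 = 0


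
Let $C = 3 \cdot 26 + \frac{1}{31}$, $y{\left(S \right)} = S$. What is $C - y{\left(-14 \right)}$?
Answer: $\frac{2853}{31} \approx 92.032$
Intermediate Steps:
$C = \frac{2419}{31}$ ($C = 78 + \frac{1}{31} = \frac{2419}{31} \approx 78.032$)
$C - y{\left(-14 \right)} = \frac{2419}{31} - -14 = \frac{2419}{31} + 14 = \frac{2853}{31}$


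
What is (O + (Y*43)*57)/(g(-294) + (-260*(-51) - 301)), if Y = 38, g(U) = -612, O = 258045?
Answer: 351183/12347 ≈ 28.443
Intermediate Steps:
(O + (Y*43)*57)/(g(-294) + (-260*(-51) - 301)) = (258045 + (38*43)*57)/(-612 + (-260*(-51) - 301)) = (258045 + 1634*57)/(-612 + (13260 - 301)) = (258045 + 93138)/(-612 + 12959) = 351183/12347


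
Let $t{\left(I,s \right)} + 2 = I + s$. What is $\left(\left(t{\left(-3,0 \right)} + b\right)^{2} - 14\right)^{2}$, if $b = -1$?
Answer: $484$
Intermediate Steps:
$t{\left(I,s \right)} = -2 + I + s$ ($t{\left(I,s \right)} = -2 + \left(I + s\right) = -2 + I + s$)
$\left(\left(t{\left(-3,0 \right)} + b\right)^{2} - 14\right)^{2} = \left(\left(\left(-2 - 3 + 0\right) - 1\right)^{2} - 14\right)^{2} = \left(\left(-5 - 1\right)^{2} - 14\right)^{2} = \left(\left(-6\right)^{2} - 14\right)^{2} = \left(36 - 14\right)^{2} = 22^{2} = 484$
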